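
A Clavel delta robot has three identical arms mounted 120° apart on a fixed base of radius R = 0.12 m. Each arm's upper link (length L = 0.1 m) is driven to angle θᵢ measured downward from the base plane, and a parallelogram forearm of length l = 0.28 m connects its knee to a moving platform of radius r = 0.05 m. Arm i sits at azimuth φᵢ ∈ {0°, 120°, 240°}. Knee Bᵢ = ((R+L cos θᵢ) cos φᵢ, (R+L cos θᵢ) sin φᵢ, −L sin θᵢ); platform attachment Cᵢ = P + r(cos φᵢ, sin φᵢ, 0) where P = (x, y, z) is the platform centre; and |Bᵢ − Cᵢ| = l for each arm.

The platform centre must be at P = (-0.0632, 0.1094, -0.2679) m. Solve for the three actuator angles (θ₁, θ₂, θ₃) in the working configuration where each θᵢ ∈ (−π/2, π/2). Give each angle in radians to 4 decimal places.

θ₁ = 1.0472, θ₂ = -0.0875, θ₃ = 1.0469

rotate P by −φ1: (-0.0632, 0.1094, -0.2679)
  A cos θ + B sin θ = C:  0.1332·cos θ + -0.2679·sin θ = -0.1654
  √(A²+B²)=0.2992;  θ1 = -1.1094+2.1566 ≈ 1.0472
φ2=120.0° → target in arm frame (0.1263, 0.0000)
  e−x'=-0.0563;  (l²−L²−(e−x')²−y'²−z²)/2L = -0.0327
  √(A²+B²)=0.2738;  θ2 = -1.7781+1.6906 ≈ -0.0875
rotate P by −φ3: (-0.0631, -0.1094, -0.2679)
  e−x'=0.1331;  (l²−L²−(e−x')²−y'²−z²)/2L = -0.1654
  √(A²+B²)=0.2992;  θ3 = -1.1096+2.1565 ≈ 1.0469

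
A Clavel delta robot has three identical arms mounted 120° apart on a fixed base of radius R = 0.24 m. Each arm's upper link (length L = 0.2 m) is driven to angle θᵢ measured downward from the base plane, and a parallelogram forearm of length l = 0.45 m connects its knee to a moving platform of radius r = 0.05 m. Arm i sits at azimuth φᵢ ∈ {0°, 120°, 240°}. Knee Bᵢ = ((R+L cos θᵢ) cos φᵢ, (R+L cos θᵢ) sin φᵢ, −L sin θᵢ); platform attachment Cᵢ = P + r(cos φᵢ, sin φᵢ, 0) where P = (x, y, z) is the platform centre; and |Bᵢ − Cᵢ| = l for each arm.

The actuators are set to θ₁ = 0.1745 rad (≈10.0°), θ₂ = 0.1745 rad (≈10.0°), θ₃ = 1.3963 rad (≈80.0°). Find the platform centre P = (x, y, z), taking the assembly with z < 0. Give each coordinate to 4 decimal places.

(0.1018, 0.1763, -0.3349)

arm 1 at φ=0.0°: (R−r)+L cos θ1 = 0.3870;  O1 = (0.3870, 0.0000, -0.0347)
φ2=120.0°: virtual centre (-0.1935, 0.3351, -0.0347), radius l
O3 = (0.2247·cos240.0°, 0.2247·sin240.0°, -0.1970) = (-0.1124, -0.1946, -0.1970)
|O₂|²−|O₁|² = 0.0000;  |O₃|²−|O₁|² = -0.0617
[-1.1609 0.6702 0.0000]·P = 0.0000;  [-0.9986 -0.3892 -0.3245]·P = -0.0617
Cramer: x(z) = 0.0369-0.1940z;  y(z) = 0.0638-0.3360z
sphere 1 gives Az²+Bz+C=0 with A=1.1505, B=0.1624, C=-0.0746;  B²−4AC=0.3699;  roots -0.3349, 0.1937;  negative root z = -0.3349
x = 0.1018, y = 0.1763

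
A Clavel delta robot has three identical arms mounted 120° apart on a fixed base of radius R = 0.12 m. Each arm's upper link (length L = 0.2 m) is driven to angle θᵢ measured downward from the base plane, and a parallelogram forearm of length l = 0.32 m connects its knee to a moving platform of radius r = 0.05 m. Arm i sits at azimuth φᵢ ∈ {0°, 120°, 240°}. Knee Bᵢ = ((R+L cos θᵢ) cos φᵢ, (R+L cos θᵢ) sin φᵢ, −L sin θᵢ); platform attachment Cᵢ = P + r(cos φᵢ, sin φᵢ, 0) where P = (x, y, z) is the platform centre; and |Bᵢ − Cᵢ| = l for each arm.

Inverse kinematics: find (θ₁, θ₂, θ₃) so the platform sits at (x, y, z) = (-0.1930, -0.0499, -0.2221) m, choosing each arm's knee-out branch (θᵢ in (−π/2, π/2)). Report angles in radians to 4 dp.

φ1=0.0° → target in arm frame (-0.1930, -0.0499)
  e−x'=0.2630;  (l²−L²−(e−x')²−y'²−z²)/2L = -0.1465
  γ=atan2(-0.2221,0.2630)=-0.7013;  ψ=arccos(-0.4255)=2.0103;  θ1=γ+ψ≈1.3090
rotate P by −φ2: (0.0533, 0.1921, -0.2221)
  A cos θ + B sin θ = C:  0.0167·cos θ + -0.2221·sin θ = -0.0603
  √(A²+B²)=0.2227;  θ2 = -1.4957+1.8448 ≈ 0.3491
rotate P by −φ3: (0.1397, -0.1422, -0.2221)
  e−x'=-0.0697;  (l²−L²−(e−x')²−y'²−z²)/2L = -0.0300
  γ=atan2(-0.2221,-0.0697)=-1.8749;  ψ=arccos(-0.1290)=1.7001;  θ3=γ+ψ≈-0.1748

θ₁ = 1.3090, θ₂ = 0.3491, θ₃ = -0.1748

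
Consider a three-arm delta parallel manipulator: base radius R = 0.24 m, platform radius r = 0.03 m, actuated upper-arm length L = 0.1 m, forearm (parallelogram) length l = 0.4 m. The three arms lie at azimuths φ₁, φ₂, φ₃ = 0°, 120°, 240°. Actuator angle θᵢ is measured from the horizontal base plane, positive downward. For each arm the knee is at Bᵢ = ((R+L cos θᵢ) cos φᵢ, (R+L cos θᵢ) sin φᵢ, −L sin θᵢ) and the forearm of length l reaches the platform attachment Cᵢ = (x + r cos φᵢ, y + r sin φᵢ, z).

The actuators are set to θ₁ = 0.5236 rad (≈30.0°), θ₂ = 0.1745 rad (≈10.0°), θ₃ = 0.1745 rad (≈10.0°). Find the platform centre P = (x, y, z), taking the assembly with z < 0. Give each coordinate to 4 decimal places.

(-0.0262, 0.0000, -0.2862)

arm 1 at φ=0.0°: e+L cos θ1 = 0.2966;  S1 = (0.2966, 0.0000, -0.0500)
S2 = (0.3085·cos120.0°, 0.3085·sin120.0°, -0.0174) = (-0.1542, 0.2672, -0.0174)
S3 = (0.3085·cos240.0°, 0.3085·sin240.0°, -0.0174) = (-0.1542, -0.2672, -0.0174)
subtract pairs → two planes through P
linear system: -0.9017x+0.5343y = 0.0050−0.0653z; -0.9017x+-0.5343y = 0.0050−0.0653z
Cramer: x(z) = -0.0055+0.0724z;  y(z) = 0.0000-0.0000z
sphere 1 gives Az²+Bz+C=0 with A=1.0052, B=0.0563, C=-0.0662;  B²−4AC=0.2694;  roots -0.2862, 0.2302;  negative root z = -0.2862
x = -0.0262, y = 0.0000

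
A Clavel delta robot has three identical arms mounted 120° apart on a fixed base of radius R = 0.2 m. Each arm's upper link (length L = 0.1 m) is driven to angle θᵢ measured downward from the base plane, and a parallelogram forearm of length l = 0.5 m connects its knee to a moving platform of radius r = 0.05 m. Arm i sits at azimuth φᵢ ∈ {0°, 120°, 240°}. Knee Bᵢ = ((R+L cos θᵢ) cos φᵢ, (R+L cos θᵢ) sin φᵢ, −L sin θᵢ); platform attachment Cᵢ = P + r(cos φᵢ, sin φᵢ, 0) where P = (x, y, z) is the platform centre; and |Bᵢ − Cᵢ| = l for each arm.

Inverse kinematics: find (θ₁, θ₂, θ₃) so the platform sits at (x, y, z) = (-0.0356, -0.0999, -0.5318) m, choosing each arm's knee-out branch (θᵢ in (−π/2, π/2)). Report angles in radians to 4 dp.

φ1=0.0° → target in arm frame (-0.0356, -0.0999)
  A cos θ + B sin θ = C:  0.1856·cos θ + -0.5318·sin θ = -0.4362
  γ=atan2(-0.5318,0.1856)=-1.2350;  ψ=arccos(-0.7744)=2.4566;  θ1=γ+ψ≈1.2216
rotate P by −φ2: (-0.0687, 0.0808, -0.5318)
  e−x'=0.2187;  (l²−L²−(e−x')²−y'²−z²)/2L = -0.4859
  γ=atan2(-0.5318,0.2187)=-1.1806;  ψ=arccos(-0.8450)=2.5773;  θ2=γ+ψ≈1.3967
arm 3 (φ=240.0°): x'=0.1043, y'=0.0191
  e−x'=0.0457;  (l²−L²−(e−x')²−y'²−z²)/2L = -0.2263
  γ=atan2(-0.5318,0.0457)=-1.4851;  ψ=arccos(-0.4240)=2.0087;  θ3=γ+ψ≈0.5236

θ₁ = 1.2216, θ₂ = 1.3967, θ₃ = 0.5236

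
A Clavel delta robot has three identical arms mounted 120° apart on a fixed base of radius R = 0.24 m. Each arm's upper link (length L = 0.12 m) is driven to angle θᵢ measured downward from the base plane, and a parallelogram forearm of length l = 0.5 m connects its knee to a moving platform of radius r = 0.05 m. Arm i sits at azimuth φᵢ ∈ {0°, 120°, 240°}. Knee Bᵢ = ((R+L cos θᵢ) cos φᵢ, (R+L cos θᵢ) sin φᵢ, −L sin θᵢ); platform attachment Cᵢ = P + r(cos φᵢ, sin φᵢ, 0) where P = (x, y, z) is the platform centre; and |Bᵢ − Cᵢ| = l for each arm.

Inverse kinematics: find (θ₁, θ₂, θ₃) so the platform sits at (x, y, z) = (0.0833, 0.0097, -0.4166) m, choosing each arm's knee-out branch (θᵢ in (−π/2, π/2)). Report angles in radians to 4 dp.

arm 1 (φ=0.0°): x'=0.0833, y'=0.0097
  e−x'=0.1067;  (l²−L²−(e−x')²−y'²−z²)/2L = 0.2107
  θ1 = atan2(B,A) + arccos(C/0.4300) = -0.2613
φ2=120.0° → target in arm frame (-0.0332, -0.0770)
  e−x'=0.2232;  (l²−L²−(e−x')²−y'²−z²)/2L = 0.0262
  θ2 = atan2(B,A) + arccos(C/0.4726) = 0.4366
arm 3 (φ=240.0°): x'=-0.0501, y'=0.0673
  e−x'=0.2401;  (l²−L²−(e−x')²−y'²−z²)/2L = -0.0004
  θ3 = atan2(B,A) + arccos(C/0.4808) = 0.5237

θ₁ = -0.2613, θ₂ = 0.4366, θ₃ = 0.5237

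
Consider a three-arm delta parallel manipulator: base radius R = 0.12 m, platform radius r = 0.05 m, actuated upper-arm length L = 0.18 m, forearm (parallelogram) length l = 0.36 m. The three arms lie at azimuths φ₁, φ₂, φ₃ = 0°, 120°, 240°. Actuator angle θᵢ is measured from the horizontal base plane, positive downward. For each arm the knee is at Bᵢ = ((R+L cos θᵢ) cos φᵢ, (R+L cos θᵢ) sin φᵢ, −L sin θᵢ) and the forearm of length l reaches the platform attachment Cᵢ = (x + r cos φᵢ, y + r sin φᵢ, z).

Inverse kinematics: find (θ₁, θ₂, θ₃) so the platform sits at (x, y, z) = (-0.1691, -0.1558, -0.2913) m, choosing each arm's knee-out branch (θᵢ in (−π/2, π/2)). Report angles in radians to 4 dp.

rotate P by −φ1: (-0.1691, -0.1558, -0.2913)
  e−x'=0.2391;  (l²−L²−(e−x')²−y'²−z²)/2L = -0.1919
  θ1 = atan2(B,A) + arccos(C/0.3769) = 1.2217
φ2=120.0° → target in arm frame (-0.0504, 0.2243)
  A cos θ + B sin θ = C:  0.1204·cos θ + -0.2913·sin θ = -0.1458
  θ2 = atan2(B,A) + arccos(C/0.3152) = 0.8727
rotate P by −φ3: (0.2195, -0.0685, -0.2913)
  A cos θ + B sin θ = C:  -0.1495·cos θ + -0.2913·sin θ = -0.0408
  γ=atan2(-0.2913,-0.1495)=-2.0449;  ψ=arccos(-0.1247)=1.6958;  θ3=γ+ψ≈-0.3491

θ₁ = 1.2217, θ₂ = 0.8727, θ₃ = -0.3491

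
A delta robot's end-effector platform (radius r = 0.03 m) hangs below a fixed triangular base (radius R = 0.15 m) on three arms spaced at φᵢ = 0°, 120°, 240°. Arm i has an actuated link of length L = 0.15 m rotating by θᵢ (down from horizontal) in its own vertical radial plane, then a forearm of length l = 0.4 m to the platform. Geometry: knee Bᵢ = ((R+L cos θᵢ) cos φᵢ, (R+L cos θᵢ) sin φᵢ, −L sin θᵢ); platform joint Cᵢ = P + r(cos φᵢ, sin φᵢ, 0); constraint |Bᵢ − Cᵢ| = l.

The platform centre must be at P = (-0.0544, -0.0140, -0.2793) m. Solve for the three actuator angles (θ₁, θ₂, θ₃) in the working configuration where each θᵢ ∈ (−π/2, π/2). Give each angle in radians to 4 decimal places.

rotate P by −φ1: (-0.0544, -0.0140, -0.2793)
  A=0.1744, B=-0.2793, C=(l²−L²−A²−y'²−z²)/(2L)=0.0963
  θ1 = atan2(B,A) + arccos(C/0.3293) = 0.2615
φ2=120.0° → target in arm frame (0.0151, 0.0541)
  A cos θ + B sin θ = C:  0.1049·cos θ + -0.2793·sin θ = 0.1518
  γ=atan2(-0.2793,0.1049)=-1.2114;  ψ=arccos(0.5089)=1.0368;  θ2=γ+ψ≈-0.1746
arm 3 (φ=240.0°): x'=0.0393, y'=-0.0401
  A cos θ + B sin θ = C:  0.0807·cos θ + -0.2793·sin θ = 0.1712
  γ=atan2(-0.2793,0.0807)=-1.2896;  ψ=arccos(0.5890)=0.9409;  θ3=γ+ψ≈-0.3487

θ₁ = 0.2615, θ₂ = -0.1746, θ₃ = -0.3487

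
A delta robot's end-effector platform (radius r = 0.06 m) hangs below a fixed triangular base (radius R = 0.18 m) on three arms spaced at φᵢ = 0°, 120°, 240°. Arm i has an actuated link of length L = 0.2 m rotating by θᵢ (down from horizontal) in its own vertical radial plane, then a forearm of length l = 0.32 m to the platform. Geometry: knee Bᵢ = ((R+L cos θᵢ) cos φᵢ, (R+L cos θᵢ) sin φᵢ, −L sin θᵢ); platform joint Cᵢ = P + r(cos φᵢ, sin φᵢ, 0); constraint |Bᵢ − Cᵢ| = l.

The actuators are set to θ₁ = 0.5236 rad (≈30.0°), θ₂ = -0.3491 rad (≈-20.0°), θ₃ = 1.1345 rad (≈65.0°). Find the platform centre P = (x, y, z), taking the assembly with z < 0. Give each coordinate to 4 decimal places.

(0.0062, 0.1237, -0.1688)

arm 1 at φ=0.0°: (R−r)+L cos θ1 = 0.2932;  S1 = (0.2932, 0.0000, -0.1000)
φ2=120.0°: virtual centre (-0.1540, 0.2667, 0.0684), radius l
S3 = (0.2045·cos240.0°, 0.2045·sin240.0°, -0.1813) = (-0.1023, -0.1771, -0.1813)
|S₂|²−|S₁|² = 0.0035;  |S₃|²−|S₁|² = -0.0213
plane₁₂: -0.8943x+0.5334y+0.3368z = 0.0035
det = 0.7387;  x = 0.0137+0.0442z,  y = 0.0296+-0.5574z
into |P−S₁|² = l²: 1.3127z² + 0.1424z + -0.0134 = 0;  Δ = 0.0906;  z = -0.1688 or 0.0604 → z<0 root = -0.1688
x = 0.0062, y = 0.1237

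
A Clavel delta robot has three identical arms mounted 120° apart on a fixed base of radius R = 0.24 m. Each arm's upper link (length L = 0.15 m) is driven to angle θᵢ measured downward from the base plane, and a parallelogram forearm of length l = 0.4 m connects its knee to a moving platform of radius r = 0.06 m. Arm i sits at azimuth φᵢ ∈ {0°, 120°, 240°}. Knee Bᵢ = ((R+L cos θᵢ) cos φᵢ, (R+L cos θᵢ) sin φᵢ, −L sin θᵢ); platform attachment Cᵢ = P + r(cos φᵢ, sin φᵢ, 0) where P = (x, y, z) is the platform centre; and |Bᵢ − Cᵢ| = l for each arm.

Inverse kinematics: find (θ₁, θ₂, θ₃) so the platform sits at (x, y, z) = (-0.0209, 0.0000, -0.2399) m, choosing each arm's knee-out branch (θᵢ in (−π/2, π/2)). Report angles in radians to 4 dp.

θ₁ = 0.2618, θ₂ = -0.0001, θ₃ = -0.0001

rotate P by −φ1: (-0.0209, 0.0000, -0.2399)
  e−x'=0.2009;  (l²−L²−(e−x')²−y'²−z²)/2L = 0.1320
  γ=atan2(-0.2399,0.2009)=-0.8736;  ψ=arccos(0.4217)=1.1355;  θ1=γ+ψ≈0.2618
arm 2 (φ=120.0°): x'=0.0104, y'=0.0181
  A cos θ + B sin θ = C:  0.1696·cos θ + -0.2399·sin θ = 0.1696
  θ2 = atan2(B,A) + arccos(C/0.2938) = -0.0001
rotate P by −φ3: (0.0105, -0.0181, -0.2399)
  e−x'=0.1695;  (l²−L²−(e−x')²−y'²−z²)/2L = 0.1696
  θ3 = atan2(B,A) + arccos(C/0.2938) = -0.0001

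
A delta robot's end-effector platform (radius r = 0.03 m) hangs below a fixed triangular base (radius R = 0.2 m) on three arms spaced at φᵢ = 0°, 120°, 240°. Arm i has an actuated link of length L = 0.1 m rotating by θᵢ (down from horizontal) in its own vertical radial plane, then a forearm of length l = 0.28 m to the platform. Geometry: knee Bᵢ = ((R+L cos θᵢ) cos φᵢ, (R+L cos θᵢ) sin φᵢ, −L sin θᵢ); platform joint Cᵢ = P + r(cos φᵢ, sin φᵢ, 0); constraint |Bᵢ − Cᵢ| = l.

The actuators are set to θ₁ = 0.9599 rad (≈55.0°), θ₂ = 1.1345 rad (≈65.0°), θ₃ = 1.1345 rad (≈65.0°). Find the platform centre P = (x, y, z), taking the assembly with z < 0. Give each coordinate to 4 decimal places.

arm 1 at φ=0.0°: (R−r)+L cos θ1 = 0.2274;  S1 = (0.2274, 0.0000, -0.0819)
φ2=120.0°: virtual centre (-0.1061, 0.1838, -0.0906), radius l
S3 = (0.2123·cos240.0°, 0.2123·sin240.0°, -0.0906) = (-0.1061, -0.1838, -0.0906)
eliminate P² terms by subtracting sphere 1 from 2 and 3
[-0.6670 0.3676 -0.0174]·P = -0.0051;  [-0.6670 -0.3676 -0.0174]·P = -0.0051
det = 0.4904;  x = 0.0077+-0.0261z,  y = 0.0000+0.0000z
quadratic in z: (1.0007)z²+(0.1753)z+(-0.0234)=0, √Δ=0.3529 → z ∈ {-0.2639, 0.0887}; z = -0.2639 (taking z<0)
x = 0.0146, y = 0.0000

(0.0146, 0.0000, -0.2639)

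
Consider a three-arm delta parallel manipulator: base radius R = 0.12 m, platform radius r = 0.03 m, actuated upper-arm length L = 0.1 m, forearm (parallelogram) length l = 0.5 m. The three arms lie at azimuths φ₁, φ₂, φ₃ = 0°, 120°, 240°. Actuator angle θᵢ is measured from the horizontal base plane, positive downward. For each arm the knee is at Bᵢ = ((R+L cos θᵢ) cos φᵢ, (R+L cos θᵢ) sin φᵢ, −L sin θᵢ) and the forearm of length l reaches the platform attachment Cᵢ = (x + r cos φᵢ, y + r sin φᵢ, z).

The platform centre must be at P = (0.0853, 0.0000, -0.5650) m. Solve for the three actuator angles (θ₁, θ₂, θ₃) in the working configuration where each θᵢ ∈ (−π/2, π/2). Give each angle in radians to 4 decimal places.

arm 1 (φ=0.0°): x'=0.0853, y'=0.0000
  A cos θ + B sin θ = C:  0.0047·cos θ + -0.5650·sin θ = -0.3962
  θ1 = atan2(B,A) + arccos(C/0.5650) = 0.7855
φ2=120.0° → target in arm frame (-0.0426, -0.0739)
  A cos θ + B sin θ = C:  0.1326·cos θ + -0.5650·sin θ = -0.5114
  √(A²+B²)=0.5804;  θ2 = -1.3402+2.6491 ≈ 1.3089
φ3=240.0° → target in arm frame (-0.0427, 0.0739)
  A cos θ + B sin θ = C:  0.1327·cos θ + -0.5650·sin θ = -0.5114
  √(A²+B²)=0.5804;  θ3 = -1.3402+2.6491 ≈ 1.3089

θ₁ = 0.7855, θ₂ = 1.3089, θ₃ = 1.3089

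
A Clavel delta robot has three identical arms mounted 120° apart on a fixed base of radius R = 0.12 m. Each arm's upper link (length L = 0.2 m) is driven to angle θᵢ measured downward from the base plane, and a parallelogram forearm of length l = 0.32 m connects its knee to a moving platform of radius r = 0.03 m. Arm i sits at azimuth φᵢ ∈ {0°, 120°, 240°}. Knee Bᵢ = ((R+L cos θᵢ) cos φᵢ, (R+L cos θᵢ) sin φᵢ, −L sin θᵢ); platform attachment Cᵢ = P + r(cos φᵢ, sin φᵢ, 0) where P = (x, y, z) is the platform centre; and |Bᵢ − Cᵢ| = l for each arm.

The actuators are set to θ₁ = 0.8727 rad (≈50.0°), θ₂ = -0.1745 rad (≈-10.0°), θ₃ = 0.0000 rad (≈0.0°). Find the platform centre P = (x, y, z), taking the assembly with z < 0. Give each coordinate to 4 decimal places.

arm 1 at φ=0.0°: (R−r)+L cos θ1 = 0.2186;  centre 1 = (0.2186, 0.0000, -0.1532)
arm 2 at φ=120.0°: (R−r)+L cos θ2 = 0.2870;  centre 2 = (-0.1435, 0.2485, 0.0347)
centre 3 = (0.2900·cos240.0°, 0.2900·sin240.0°, 0.0000) = (-0.1450, -0.2511, 0.0000)
eliminate P² terms by subtracting sphere 1 from 2 and 3
[-0.7241 0.4970 0.3759]·P = 0.0123;  [-0.7271 -0.5023 0.3064]·P = 0.0129
Cramer: x(z) = -0.0173+0.4704z;  y(z) = -0.0005-0.0709z
quadratic in z: (1.2263)z²+(0.0846)z+(-0.0233)=0, √Δ=0.3483 → z ∈ {-0.1765, 0.1075}; z = -0.1765 (taking z<0)
x = -0.1004, y = 0.0120

(-0.1004, 0.0120, -0.1765)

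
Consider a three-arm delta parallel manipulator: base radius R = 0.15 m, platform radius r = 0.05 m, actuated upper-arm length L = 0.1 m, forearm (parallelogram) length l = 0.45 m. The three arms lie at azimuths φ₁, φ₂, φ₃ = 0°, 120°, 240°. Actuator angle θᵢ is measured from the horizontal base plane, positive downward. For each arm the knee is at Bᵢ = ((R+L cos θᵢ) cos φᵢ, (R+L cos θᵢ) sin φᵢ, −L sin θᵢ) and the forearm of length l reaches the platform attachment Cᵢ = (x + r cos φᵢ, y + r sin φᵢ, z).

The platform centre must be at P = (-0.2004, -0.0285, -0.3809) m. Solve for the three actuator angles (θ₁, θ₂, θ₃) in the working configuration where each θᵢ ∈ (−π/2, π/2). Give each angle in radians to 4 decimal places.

θ₁ = 1.1343, θ₂ = -0.0877, θ₃ = -0.3496

rotate P by −φ1: (-0.2004, -0.0285, -0.3809)
  e−x'=0.3004;  (l²−L²−(e−x')²−y'²−z²)/2L = -0.2182
  √(A²+B²)=0.4851;  θ1 = -0.9030+2.0373 ≈ 1.1343
arm 2 (φ=120.0°): x'=0.0755, y'=0.1878
  A cos θ + B sin θ = C:  0.0245·cos θ + -0.3809·sin θ = 0.0577
  √(A²+B²)=0.3817;  θ2 = -1.5066+1.4190 ≈ -0.0877
rotate P by −φ3: (0.1249, -0.1593, -0.3809)
  A cos θ + B sin θ = C:  -0.0249·cos θ + -0.3809·sin θ = 0.1071
  θ3 = atan2(B,A) + arccos(C/0.3817) = -0.3496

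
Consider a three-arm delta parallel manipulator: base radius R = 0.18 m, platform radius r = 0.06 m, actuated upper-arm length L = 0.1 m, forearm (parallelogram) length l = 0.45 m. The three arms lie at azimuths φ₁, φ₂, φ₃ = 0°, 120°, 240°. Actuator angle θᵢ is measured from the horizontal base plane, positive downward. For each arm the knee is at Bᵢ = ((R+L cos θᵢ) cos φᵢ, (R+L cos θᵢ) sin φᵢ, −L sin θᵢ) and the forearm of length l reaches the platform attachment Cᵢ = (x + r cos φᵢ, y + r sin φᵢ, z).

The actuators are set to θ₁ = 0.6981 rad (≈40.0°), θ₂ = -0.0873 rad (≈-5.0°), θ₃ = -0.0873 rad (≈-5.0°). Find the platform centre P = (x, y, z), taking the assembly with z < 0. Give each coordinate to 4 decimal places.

O1 = (0.1966·cos0.0°, 0.1966·sin0.0°, -0.0643) = (0.1966, 0.0000, -0.0643)
φ2=120.0°: virtual centre (-0.1098, 0.1902, 0.0087), radius l
φ3=240.0°: virtual centre (-0.1098, -0.1902, 0.0087), radius l
subtract pairs → two planes through P
plane₁₂: -0.6128x+0.3804y+0.1460z = 0.0055
det = 0.4662;  x = -0.0090+0.2382z,  y = 0.0000+0.0000z
quadratic in z: (1.0568)z²+(0.0306)z+(-0.1561)=0, √Δ=0.8129 → z ∈ {-0.3991, 0.3701}; z = -0.3991 (taking z<0)
x = -0.1041, y = 0.0000

(-0.1041, 0.0000, -0.3991)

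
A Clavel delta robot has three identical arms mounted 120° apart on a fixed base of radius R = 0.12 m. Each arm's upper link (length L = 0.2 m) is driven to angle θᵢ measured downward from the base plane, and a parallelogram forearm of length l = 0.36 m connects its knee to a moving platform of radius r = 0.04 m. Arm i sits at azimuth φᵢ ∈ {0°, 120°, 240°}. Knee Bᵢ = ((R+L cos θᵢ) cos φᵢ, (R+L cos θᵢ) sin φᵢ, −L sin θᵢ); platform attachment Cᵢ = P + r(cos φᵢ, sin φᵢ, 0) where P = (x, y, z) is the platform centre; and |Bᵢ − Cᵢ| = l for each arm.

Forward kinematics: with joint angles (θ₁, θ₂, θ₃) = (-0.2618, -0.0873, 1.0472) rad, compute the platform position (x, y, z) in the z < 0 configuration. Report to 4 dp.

φ1=0.0°: virtual centre (0.2732, 0.0000, 0.0518), radius l
arm 2 at φ=120.0°: e+L cos θ2 = 0.2792;  O2 = (-0.1396, 0.2418, 0.0174)
φ3=240.0°: virtual centre (-0.0900, -0.1559, -0.1732), radius l
|O₂|²−|O₁|² = 0.0010;  |O₃|²−|O₁|² = -0.0149
plane₁₂: -0.8256x+0.4837y+-0.0687z = 0.0010
Cramer: x(z) = 0.0114-0.3927z;  y(z) = 0.0214-0.5283z
into |P−O₁|² = l²: 1.4333z² + 0.0795z + -0.0579 = 0;  Δ = 0.3383;  z = -0.2306 or 0.1752 → z<0 root = -0.2306
x = 0.1019, y = 0.1432

(0.1019, 0.1432, -0.2306)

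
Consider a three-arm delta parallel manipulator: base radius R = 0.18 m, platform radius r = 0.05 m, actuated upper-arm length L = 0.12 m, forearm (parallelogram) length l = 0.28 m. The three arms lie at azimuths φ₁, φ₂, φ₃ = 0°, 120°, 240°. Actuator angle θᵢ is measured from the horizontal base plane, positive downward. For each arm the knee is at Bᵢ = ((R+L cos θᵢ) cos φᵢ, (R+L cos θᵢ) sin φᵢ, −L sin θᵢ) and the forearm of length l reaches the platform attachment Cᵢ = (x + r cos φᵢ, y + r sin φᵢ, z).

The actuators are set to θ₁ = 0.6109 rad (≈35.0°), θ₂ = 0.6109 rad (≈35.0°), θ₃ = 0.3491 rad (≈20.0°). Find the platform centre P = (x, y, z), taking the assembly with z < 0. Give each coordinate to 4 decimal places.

(-0.0109, -0.0189, -0.2131)

O1 = (0.2283·cos0.0°, 0.2283·sin0.0°, -0.0688) = (0.2283, 0.0000, -0.0688)
O2 = (0.2283·cos120.0°, 0.2283·sin120.0°, -0.0688) = (-0.1141, 0.1977, -0.0688)
φ3=240.0°: virtual centre (-0.1214, -0.2102, -0.0410), radius l
eliminate P² terms by subtracting sphere 1 from 2 and 3
plane₁₂: -0.6849x+0.3954y+0.0000z = 0.0000
Cramer: x(z) = -0.0026+0.0389z;  y(z) = -0.0046+0.0674z
into |P−O₁|² = l²: 1.0061z² + 0.1191z + -0.0203 = 0;  Δ = 0.0959;  z = -0.2131 or 0.0947 → z<0 root = -0.2131
x = -0.0109, y = -0.0189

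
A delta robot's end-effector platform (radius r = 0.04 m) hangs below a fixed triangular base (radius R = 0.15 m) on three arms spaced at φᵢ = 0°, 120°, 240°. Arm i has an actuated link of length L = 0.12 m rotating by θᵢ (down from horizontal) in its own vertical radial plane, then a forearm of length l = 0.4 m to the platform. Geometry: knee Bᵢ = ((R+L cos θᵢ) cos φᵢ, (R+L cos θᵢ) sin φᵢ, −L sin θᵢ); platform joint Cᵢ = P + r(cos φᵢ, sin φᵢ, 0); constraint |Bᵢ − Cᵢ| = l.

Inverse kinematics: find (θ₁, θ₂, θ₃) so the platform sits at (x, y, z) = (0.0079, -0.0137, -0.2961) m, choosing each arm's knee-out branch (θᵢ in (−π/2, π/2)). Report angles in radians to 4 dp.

θ₁ = -0.3487, θ₂ = -0.1748, θ₃ = -0.3489

arm 1 (φ=0.0°): x'=0.0079, y'=-0.0137
  A cos θ + B sin θ = C:  0.1021·cos θ + -0.2961·sin θ = 0.1971
  γ=atan2(-0.2961,0.1021)=-1.2387;  ψ=arccos(0.6294)=0.8900;  θ1=γ+ψ≈-0.3487
rotate P by −φ2: (-0.0158, 0.0000, -0.2961)
  e−x'=0.1258;  (l²−L²−(e−x')²−y'²−z²)/2L = 0.1754
  γ=atan2(-0.2961,0.1258)=-1.1690;  ψ=arccos(0.5452)=0.9942;  θ2=γ+ψ≈-0.1748
rotate P by −φ3: (0.0079, 0.0137, -0.2961)
  A cos θ + B sin θ = C:  0.1021·cos θ + -0.2961·sin θ = 0.1971
  γ=atan2(-0.2961,0.1021)=-1.2388;  ψ=arccos(0.6295)=0.8899;  θ3=γ+ψ≈-0.3489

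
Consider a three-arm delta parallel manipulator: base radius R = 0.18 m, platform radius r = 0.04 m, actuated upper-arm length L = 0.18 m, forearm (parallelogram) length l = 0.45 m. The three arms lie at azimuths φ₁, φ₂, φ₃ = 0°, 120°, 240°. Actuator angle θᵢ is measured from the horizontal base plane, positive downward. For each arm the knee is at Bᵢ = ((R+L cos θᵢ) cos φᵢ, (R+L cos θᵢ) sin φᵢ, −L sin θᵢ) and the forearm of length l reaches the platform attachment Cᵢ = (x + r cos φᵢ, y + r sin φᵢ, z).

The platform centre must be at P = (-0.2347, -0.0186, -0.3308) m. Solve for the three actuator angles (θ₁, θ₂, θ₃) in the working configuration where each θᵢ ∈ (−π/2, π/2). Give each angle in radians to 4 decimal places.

arm 1 (φ=0.0°): x'=-0.2347, y'=-0.0186
  A cos θ + B sin θ = C:  0.3747·cos θ + -0.3308·sin θ = -0.2224
  γ=atan2(-0.3308,0.3747)=-0.7233;  ψ=arccos(-0.4450)=2.0320;  θ1=γ+ψ≈1.3087
arm 2 (φ=120.0°): x'=0.1012, y'=0.2126
  A=0.0388, B=-0.3308, C=(l²−L²−A²−y'²−z²)/(2L)=0.0389
  √(A²+B²)=0.3331;  θ2 = -1.4542+1.4539 ≈ -0.0003
φ3=240.0° → target in arm frame (0.1335, -0.1940)
  A cos θ + B sin θ = C:  0.0065·cos θ + -0.3308·sin θ = 0.0639
  √(A²+B²)=0.3309;  θ3 = -1.5510+1.3764 ≈ -0.1746

θ₁ = 1.3087, θ₂ = -0.0003, θ₃ = -0.1746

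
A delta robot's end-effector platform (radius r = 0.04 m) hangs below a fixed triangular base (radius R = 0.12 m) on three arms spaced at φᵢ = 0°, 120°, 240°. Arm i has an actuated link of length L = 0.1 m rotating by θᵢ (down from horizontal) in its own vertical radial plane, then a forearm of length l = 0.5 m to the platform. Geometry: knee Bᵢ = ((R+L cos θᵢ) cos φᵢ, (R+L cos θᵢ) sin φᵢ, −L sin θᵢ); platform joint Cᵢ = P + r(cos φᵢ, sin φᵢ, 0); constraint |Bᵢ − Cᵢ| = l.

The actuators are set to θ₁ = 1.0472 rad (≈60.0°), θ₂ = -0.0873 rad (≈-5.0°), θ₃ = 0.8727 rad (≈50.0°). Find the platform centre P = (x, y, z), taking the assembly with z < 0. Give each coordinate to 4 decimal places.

centre 1 = (0.1300·cos0.0°, 0.1300·sin0.0°, -0.0866) = (0.1300, 0.0000, -0.0866)
φ2=120.0°: virtual centre (-0.0898, 0.1556, 0.0087), radius l
φ3=240.0°: virtual centre (-0.0721, -0.1249, -0.0766), radius l
subtract pairs → two planes through P
[-0.4396 0.3111 0.1906]·P = 0.0079;  [-0.4043 -0.2499 0.0200]·P = 0.0023
det = 0.2356;  x = -0.0114+0.2286z,  y = 0.0094+-0.2898z
into |P−centre ₁|² = l²: 1.1362z² + 0.1031z + -0.2224 = 0;  Δ = 1.0215;  z = -0.4901 or 0.3994 → z<0 root = -0.4901
x = -0.1235, y = 0.1514

(-0.1235, 0.1514, -0.4901)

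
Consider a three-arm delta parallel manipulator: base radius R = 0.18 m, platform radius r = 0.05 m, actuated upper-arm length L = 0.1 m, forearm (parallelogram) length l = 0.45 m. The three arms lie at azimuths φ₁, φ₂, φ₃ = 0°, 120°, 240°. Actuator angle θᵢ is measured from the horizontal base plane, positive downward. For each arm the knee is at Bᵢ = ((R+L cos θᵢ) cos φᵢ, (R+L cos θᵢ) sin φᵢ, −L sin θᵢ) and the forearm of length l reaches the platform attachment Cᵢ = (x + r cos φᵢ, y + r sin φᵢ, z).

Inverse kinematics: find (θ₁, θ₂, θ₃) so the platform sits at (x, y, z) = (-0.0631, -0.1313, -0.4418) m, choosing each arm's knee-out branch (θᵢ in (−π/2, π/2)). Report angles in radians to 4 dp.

φ1=0.0° → target in arm frame (-0.0631, -0.1313)
  A=0.1931, B=-0.4418, C=(l²−L²−A²−y'²−z²)/(2L)=-0.2861
  θ1 = atan2(B,A) + arccos(C/0.4822) = 1.0472
arm 2 (φ=120.0°): x'=-0.0822, y'=0.1203
  A=0.2122, B=-0.4418, C=(l²−L²−A²−y'²−z²)/(2L)=-0.3108
  √(A²+B²)=0.4901;  θ2 = -1.1231+2.2578 ≈ 1.1347
arm 3 (φ=240.0°): x'=0.1453, y'=0.0110
  A cos θ + B sin θ = C:  -0.0153·cos θ + -0.4418·sin θ = -0.0152
  θ3 = atan2(B,A) + arccos(C/0.4421) = -0.0001

θ₁ = 1.0472, θ₂ = 1.1347, θ₃ = -0.0001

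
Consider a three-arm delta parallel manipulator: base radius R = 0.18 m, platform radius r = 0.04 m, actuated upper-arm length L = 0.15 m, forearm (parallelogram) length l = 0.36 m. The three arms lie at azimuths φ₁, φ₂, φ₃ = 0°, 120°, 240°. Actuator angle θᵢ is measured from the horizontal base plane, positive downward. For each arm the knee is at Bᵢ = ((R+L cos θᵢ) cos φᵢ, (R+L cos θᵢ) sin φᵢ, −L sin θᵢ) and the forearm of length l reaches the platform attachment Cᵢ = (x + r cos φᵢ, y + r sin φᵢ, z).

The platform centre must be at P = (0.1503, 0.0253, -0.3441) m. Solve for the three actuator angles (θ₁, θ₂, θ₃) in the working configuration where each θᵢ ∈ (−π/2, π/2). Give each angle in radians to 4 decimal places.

rotate P by −φ1: (0.1503, 0.0253, -0.3441)
  A=-0.0103, B=-0.3441, C=(l²−L²−A²−y'²−z²)/(2L)=-0.0402
  γ=atan2(-0.3441,-0.0103)=-1.6007;  ψ=arccos(-0.1167)=1.6877;  θ1=γ+ψ≈0.0870
arm 2 (φ=120.0°): x'=-0.0532, y'=-0.1428
  A cos θ + B sin θ = C:  0.1932·cos θ + -0.3441·sin θ = -0.2301
  γ=atan2(-0.3441,0.1932)=-1.0591;  ψ=arccos(-0.5832)=2.1934;  θ2=γ+ψ≈1.1343
rotate P by −φ3: (-0.0971, 0.1175, -0.3441)
  A=0.2371, B=-0.3441, C=(l²−L²−A²−y'²−z²)/(2L)=-0.2710
  √(A²+B²)=0.4179;  θ3 = -0.9675+2.2766 ≈ 1.3091

θ₁ = 0.0870, θ₂ = 1.1343, θ₃ = 1.3091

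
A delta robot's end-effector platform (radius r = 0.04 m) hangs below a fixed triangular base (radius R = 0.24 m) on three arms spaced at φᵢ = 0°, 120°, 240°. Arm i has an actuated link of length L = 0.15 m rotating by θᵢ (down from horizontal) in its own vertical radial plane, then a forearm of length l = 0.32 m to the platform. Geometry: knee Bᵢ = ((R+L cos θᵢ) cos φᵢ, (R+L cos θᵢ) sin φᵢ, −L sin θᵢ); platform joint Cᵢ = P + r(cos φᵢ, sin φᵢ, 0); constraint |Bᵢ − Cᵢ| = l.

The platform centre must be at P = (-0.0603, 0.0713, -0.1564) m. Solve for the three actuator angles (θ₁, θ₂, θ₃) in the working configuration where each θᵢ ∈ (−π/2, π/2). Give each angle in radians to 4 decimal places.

φ1=0.0° → target in arm frame (-0.0603, 0.0713)
  e−x'=0.2603;  (l²−L²−(e−x')²−y'²−z²)/2L = -0.0580
  θ1 = atan2(B,A) + arccos(C/0.3037) = 1.2219
rotate P by −φ2: (0.0919, 0.0166, -0.1564)
  e−x'=0.1081;  (l²−L²−(e−x')²−y'²−z²)/2L = 0.1449
  √(A²+B²)=0.1901;  θ2 = -0.9660+0.7040 ≈ -0.2620
arm 3 (φ=240.0°): x'=-0.0316, y'=-0.0879
  e−x'=0.2316;  (l²−L²−(e−x')²−y'²−z²)/2L = -0.0197
  γ=atan2(-0.1564,0.2316)=-0.5940;  ψ=arccos(-0.0706)=1.6415;  θ3=γ+ψ≈1.0475

θ₁ = 1.2219, θ₂ = -0.2620, θ₃ = 1.0475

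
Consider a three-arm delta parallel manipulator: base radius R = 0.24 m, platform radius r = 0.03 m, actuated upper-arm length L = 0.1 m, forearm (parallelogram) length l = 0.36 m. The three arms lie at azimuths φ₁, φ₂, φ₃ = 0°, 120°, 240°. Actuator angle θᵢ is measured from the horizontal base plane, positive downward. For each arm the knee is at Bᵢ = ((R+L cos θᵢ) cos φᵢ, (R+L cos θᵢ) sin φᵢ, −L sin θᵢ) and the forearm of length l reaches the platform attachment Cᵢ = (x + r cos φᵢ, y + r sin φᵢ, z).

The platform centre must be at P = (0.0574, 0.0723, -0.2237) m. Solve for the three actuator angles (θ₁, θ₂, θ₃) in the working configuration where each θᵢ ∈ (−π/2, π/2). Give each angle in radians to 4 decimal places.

θ₁ = -0.2614, θ₂ = 0.0873, θ₃ = 1.2215

φ1=0.0° → target in arm frame (0.0574, 0.0723)
  A cos θ + B sin θ = C:  0.1526·cos θ + -0.2237·sin θ = 0.2052
  θ1 = atan2(B,A) + arccos(C/0.2708) = -0.2614
φ2=120.0° → target in arm frame (0.0339, -0.0859)
  e−x'=0.1761;  (l²−L²−(e−x')²−y'²−z²)/2L = 0.1559
  θ2 = atan2(B,A) + arccos(C/0.2847) = 0.0873
rotate P by −φ3: (-0.0913, 0.0136, -0.2237)
  A=0.3013, B=-0.2237, C=(l²−L²−A²−y'²−z²)/(2L)=-0.1071
  θ3 = atan2(B,A) + arccos(C/0.3753) = 1.2215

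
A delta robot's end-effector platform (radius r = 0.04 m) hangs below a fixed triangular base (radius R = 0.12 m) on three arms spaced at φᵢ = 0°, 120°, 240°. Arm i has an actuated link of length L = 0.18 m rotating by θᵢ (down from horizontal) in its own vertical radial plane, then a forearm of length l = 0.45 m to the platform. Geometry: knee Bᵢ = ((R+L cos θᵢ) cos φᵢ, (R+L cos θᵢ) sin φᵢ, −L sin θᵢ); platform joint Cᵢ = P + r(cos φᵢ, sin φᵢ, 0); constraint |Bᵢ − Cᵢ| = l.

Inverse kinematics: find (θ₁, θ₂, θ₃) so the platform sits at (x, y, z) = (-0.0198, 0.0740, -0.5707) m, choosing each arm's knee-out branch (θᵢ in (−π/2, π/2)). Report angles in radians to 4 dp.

θ₁ = 1.1346, θ₂ = 0.8729, θ₃ = 1.2217

rotate P by −φ1: (-0.0198, 0.0740, -0.5707)
  A cos θ + B sin θ = C:  0.0998·cos θ + -0.5707·sin θ = -0.4751
  γ=atan2(-0.5707,0.0998)=-1.3977;  ψ=arccos(-0.8200)=2.5323;  θ1=γ+ψ≈1.1346
rotate P by −φ2: (0.0740, -0.0199, -0.5707)
  e−x'=0.0060;  (l²−L²−(e−x')²−y'²−z²)/2L = -0.4334
  γ=atan2(-0.5707,0.0060)=-1.5603;  ψ=arccos(-0.7594)=2.4332;  θ2=γ+ψ≈0.8729
rotate P by −φ3: (-0.0542, -0.0541, -0.5707)
  e−x'=0.1342;  (l²−L²−(e−x')²−y'²−z²)/2L = -0.4904
  γ=atan2(-0.5707,0.1342)=-1.3399;  ψ=arccos(-0.8364)=2.5616;  θ3=γ+ψ≈1.2217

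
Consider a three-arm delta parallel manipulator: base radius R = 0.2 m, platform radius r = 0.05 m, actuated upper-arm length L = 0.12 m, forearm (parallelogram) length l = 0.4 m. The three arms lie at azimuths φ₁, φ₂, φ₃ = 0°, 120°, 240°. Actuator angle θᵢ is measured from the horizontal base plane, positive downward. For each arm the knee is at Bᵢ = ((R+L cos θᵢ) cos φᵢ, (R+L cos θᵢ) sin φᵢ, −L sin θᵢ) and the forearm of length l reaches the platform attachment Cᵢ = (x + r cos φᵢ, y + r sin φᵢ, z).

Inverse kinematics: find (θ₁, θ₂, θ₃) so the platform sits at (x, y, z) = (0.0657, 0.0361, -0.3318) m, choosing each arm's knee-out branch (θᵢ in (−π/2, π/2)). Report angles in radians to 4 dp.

φ1=0.0° → target in arm frame (0.0657, 0.0361)
  A=0.0843, B=-0.3318, C=(l²−L²−A²−y'²−z²)/(2L)=0.1129
  γ=atan2(-0.3318,0.0843)=-1.3220;  ψ=arccos(0.3298)=1.2347;  θ1=γ+ψ≈-0.0873
φ2=120.0° → target in arm frame (-0.0016, -0.0749)
  A cos θ + B sin θ = C:  0.1516·cos θ + -0.3318·sin θ = 0.0288
  √(A²+B²)=0.3648;  θ2 = -1.1423+1.4918 ≈ 0.3495
arm 3 (φ=240.0°): x'=-0.0641, y'=0.0388
  A cos θ + B sin θ = C:  0.2141·cos θ + -0.3318·sin θ = -0.0494
  √(A²+B²)=0.3949;  θ3 = -0.9977+1.6961 ≈ 0.6984

θ₁ = -0.0873, θ₂ = 0.3495, θ₃ = 0.6984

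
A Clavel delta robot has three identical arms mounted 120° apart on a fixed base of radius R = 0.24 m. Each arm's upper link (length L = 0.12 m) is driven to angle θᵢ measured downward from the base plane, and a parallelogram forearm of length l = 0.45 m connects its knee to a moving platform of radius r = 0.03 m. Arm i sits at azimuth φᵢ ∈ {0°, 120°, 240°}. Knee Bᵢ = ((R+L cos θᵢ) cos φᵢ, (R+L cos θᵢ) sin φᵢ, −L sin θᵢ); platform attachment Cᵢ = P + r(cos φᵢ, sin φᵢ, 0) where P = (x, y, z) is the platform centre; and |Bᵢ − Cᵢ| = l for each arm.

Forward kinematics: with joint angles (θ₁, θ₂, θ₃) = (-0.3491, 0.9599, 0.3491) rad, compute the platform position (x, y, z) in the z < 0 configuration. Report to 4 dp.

arm 1 at φ=0.0°: (R−r)+L cos θ1 = 0.3228;  O1 = (0.3228, 0.0000, 0.0410)
arm 2 at φ=120.0°: (R−r)+L cos θ2 = 0.2788;  O2 = (-0.1394, 0.2415, -0.0983)
φ3=240.0°: virtual centre (-0.1614, -0.2795, -0.0410), radius l
eliminate P² terms by subtracting sphere 1 from 2 and 3
[-0.9244 0.4830 -0.2787]·P = -0.0185;  [-0.9683 -0.5590 -0.1642]·P = 0.0000
det = 0.9844;  x = 0.0105+-0.2388z,  y = -0.0181+0.1200z
into |P−O₁|² = l²: 1.0714z² + 0.0627z + -0.1030 = 0;  Δ = 0.4452;  z = -0.3406 or 0.2821 → z<0 root = -0.3406
x = 0.0918, y = -0.0590

(0.0918, -0.0590, -0.3406)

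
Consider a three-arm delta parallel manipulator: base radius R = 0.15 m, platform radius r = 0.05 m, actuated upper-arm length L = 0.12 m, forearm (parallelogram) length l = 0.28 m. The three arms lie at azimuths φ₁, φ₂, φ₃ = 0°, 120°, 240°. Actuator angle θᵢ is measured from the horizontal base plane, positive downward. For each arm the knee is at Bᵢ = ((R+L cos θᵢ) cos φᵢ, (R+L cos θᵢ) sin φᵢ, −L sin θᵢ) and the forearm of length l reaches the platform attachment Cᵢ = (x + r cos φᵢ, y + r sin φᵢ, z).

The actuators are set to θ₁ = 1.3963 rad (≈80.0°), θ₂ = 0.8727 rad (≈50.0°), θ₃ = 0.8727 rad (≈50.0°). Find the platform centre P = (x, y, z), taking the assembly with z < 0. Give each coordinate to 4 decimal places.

arm 1 at φ=0.0°: (R−r)+L cos θ1 = 0.1208;  O1 = (0.1208, 0.0000, -0.1182)
O2 = (0.1771·cos120.0°, 0.1771·sin120.0°, -0.0919) = (-0.0886, 0.1534, -0.0919)
arm 3 at φ=240.0°: (R−r)+L cos θ3 = 0.1771;  O3 = (-0.0886, -0.1534, -0.0919)
eliminate P² terms by subtracting sphere 1 from 2 and 3
[-0.4188 0.3068 0.0525]·P = 0.0113;  [-0.4188 -0.3068 0.0525]·P = 0.0113
det = 0.2570;  x = -0.0269+0.1254z,  y = 0.0000+0.0000z
into |P−O₁|² = l²: 1.0157z² + 0.1993z + -0.0426 = 0;  Δ = 0.2129;  z = -0.3252 or 0.1290 → z<0 root = -0.3252
x = -0.0677, y = 0.0000

(-0.0677, 0.0000, -0.3252)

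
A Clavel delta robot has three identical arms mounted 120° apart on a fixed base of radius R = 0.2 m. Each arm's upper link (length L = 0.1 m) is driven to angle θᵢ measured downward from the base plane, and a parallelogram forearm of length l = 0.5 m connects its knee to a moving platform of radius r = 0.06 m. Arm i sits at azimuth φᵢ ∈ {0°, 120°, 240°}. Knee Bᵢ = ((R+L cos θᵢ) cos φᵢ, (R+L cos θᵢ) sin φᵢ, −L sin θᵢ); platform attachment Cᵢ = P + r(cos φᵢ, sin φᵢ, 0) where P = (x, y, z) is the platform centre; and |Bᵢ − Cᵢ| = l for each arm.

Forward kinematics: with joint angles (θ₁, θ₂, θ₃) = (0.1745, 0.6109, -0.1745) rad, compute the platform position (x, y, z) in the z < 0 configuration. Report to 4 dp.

arm 1 at φ=0.0°: e+L cos θ1 = 0.2385;  S1 = (0.2385, 0.0000, -0.0174)
arm 2 at φ=120.0°: e+L cos θ2 = 0.2219;  S2 = (-0.1110, 0.1922, -0.0574)
arm 3 at φ=240.0°: e+L cos θ3 = 0.2385;  S3 = (-0.1192, -0.2065, 0.0174)
subtract pairs → two planes through P
[-0.6989 0.3844 -0.0800]·P = -0.0046;  [-0.7154 -0.4131 0.0694]·P = 0.0000
Cramer: x(z) = 0.0034-0.0113z;  y(z) = -0.0059+0.1876z
into |P−S₁|² = l²: 1.0353z² + 0.0378z + -0.1944 = 0;  Δ = 0.8065;  z = -0.4520 or 0.4154 → z<0 root = -0.4520
x = 0.0085, y = -0.0907

(0.0085, -0.0907, -0.4520)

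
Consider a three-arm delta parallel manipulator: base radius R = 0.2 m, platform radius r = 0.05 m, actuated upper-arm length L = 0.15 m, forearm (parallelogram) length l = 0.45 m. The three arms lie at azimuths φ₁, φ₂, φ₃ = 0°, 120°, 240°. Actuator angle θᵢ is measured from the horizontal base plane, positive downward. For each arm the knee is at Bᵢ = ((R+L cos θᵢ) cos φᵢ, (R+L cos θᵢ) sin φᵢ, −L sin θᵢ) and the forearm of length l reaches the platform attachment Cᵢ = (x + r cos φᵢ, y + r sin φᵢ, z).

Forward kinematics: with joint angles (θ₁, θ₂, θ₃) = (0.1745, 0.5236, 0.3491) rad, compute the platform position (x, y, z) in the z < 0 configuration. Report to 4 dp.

(0.0375, -0.0226, -0.3925)

φ1=0.0°: virtual centre (0.2977, 0.0000, -0.0260), radius l
arm 2 at φ=120.0°: (R−r)+L cos θ2 = 0.2799;  centre 2 = (-0.1400, 0.2424, -0.0750)
arm 3 at φ=240.0°: (R−r)+L cos θ3 = 0.2910;  centre 3 = (-0.1455, -0.2520, -0.0513)
|centre ₂|²−|centre ₁|² = -0.0053;  |centre ₃|²−|centre ₁|² = -0.0020
linear system: -0.8753x+0.4848y = -0.0053−-0.0979z; -0.8864x+-0.5039y = -0.0020−-0.0505z
det = 0.8709;  x = 0.0042+-0.0848z,  y = -0.0034+0.0489z
into |P−centre ₁|² = l²: 1.0096z² + 0.1015z + -0.1157 = 0;  Δ = 0.4774;  z = -0.3925 or 0.2919 → z<0 root = -0.3925
x = 0.0375, y = -0.0226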